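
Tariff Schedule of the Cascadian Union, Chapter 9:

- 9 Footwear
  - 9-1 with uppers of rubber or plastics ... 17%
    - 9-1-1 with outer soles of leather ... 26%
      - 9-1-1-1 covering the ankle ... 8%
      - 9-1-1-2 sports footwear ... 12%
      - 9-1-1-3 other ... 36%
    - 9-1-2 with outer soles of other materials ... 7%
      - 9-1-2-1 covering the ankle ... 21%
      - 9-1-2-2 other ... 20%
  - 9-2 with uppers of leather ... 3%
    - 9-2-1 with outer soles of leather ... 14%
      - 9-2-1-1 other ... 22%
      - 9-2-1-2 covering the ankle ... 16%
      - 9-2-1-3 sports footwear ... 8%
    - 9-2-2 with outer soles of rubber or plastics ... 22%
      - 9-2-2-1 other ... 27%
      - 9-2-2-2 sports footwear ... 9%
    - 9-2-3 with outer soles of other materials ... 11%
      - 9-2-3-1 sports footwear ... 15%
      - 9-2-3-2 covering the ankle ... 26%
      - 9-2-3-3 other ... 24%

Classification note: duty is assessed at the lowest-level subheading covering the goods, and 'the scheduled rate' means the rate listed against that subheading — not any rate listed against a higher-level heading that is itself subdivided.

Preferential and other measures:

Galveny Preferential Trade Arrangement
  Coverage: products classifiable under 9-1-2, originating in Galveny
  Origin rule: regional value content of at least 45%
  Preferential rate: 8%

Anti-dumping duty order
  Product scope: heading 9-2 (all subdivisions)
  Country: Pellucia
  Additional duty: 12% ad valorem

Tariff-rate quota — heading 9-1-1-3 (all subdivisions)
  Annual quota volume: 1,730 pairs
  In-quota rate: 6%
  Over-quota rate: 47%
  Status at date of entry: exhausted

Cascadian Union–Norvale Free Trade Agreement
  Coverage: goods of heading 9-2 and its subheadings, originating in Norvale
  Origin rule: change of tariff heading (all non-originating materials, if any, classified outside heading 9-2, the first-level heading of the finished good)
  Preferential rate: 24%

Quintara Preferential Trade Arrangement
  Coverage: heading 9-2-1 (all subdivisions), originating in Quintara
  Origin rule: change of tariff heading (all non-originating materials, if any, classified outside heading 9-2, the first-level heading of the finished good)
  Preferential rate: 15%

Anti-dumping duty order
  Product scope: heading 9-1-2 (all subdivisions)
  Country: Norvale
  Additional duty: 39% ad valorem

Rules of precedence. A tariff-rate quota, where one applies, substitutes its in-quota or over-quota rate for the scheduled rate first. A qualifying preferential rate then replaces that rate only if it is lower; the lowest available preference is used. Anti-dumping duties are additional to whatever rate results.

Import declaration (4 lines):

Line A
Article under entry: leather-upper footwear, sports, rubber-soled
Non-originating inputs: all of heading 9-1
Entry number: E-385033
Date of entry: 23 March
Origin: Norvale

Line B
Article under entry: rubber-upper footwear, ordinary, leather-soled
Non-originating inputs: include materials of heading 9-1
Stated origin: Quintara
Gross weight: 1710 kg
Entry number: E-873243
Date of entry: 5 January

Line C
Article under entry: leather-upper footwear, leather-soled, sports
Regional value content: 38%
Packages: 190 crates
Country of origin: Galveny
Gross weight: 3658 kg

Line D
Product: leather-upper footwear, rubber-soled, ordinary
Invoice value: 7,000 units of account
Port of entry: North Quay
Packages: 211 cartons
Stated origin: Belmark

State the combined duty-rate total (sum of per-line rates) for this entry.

91%

Line A: leather-upper → 9-2; rubber-soled → 9-2-2; sports → 9-2-2-2. Scheduled 9%. Norvale agreement on 9-2: CTH met → 24% available; preference 24% not lower than 9% → no reduction. → 9%.
Line B: rubber-upper → 9-1; leather-soled → 9-1-1; ordinary → 9-1-1-3. Scheduled 36%. quota on 9-1-1-3 exhausted → over-quota 47%; Quintara agreement on 9-2-1: 9-1-1-3 not covered. → 47%.
Line C: leather-upper → 9-2; leather-soled → 9-2-1; sports → 9-2-1-3. Scheduled 8%. Galveny agreement on 9-1-2: 9-2-1-3 not covered. → 8%.
Line D: leather-upper → 9-2; rubber-soled → 9-2-2; ordinary → 9-2-2-1. Scheduled 27%. No special measure applies. → 27%.
Sum: 9% + 47% + 8% + 27% = 91%.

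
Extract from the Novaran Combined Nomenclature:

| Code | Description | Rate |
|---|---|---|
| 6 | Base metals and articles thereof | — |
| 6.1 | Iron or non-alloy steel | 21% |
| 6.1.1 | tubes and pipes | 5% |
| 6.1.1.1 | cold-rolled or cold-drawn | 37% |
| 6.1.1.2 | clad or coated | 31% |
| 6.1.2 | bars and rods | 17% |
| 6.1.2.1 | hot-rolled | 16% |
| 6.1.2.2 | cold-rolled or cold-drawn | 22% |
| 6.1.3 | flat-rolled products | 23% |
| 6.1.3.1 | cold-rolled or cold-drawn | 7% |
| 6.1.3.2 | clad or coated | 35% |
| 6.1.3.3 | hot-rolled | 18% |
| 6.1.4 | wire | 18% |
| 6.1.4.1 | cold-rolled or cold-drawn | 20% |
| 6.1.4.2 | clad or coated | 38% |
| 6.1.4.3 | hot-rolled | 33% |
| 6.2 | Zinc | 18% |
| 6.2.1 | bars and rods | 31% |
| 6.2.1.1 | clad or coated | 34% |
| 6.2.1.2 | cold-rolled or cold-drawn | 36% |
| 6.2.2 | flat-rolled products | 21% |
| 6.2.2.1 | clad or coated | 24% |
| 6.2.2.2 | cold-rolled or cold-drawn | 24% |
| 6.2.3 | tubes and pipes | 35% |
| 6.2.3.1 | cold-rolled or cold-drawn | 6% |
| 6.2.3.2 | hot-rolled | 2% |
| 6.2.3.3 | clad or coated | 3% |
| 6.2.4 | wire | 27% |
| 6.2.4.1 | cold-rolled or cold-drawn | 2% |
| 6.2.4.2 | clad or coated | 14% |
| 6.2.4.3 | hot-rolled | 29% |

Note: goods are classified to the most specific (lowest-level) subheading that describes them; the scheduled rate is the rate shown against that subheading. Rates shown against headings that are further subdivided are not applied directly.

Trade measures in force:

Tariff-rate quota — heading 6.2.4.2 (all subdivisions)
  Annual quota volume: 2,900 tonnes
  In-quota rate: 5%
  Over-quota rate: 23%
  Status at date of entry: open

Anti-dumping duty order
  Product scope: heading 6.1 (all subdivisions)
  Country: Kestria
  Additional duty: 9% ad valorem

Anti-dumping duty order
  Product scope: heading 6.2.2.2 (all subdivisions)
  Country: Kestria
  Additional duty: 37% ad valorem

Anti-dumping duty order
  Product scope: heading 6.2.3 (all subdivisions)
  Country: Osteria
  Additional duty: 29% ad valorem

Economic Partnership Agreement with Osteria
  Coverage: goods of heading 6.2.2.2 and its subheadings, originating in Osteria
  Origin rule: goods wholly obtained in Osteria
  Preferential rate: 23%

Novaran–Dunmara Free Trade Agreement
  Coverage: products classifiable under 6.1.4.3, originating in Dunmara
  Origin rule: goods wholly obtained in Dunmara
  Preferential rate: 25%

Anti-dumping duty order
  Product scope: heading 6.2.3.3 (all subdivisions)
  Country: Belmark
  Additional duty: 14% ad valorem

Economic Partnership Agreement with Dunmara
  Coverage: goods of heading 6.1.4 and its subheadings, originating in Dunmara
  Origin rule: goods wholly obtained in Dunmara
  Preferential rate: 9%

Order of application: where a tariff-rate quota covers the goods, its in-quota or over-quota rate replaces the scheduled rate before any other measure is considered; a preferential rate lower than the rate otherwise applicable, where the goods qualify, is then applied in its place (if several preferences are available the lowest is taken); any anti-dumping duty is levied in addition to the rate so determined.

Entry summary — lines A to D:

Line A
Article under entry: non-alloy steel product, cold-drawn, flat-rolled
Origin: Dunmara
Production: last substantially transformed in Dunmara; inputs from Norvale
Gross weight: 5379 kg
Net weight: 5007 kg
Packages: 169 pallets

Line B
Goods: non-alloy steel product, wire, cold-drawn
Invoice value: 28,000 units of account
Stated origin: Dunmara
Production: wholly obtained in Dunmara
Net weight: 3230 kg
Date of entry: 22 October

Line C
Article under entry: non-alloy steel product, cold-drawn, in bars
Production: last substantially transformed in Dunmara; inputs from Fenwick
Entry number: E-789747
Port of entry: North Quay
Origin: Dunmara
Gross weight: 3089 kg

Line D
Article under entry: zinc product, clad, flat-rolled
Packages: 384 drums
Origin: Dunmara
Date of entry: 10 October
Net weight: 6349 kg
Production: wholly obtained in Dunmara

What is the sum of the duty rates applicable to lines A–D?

Line A: non-alloy steel → 6.1; flat-rolled → 6.1.3; cold-drawn → 6.1.3.1. Scheduled 7%. Dunmara agreement on 6.1.4.3: 6.1.3.1 not covered; Dunmara agreement on 6.1.4: 6.1.3.1 not covered. → 7%.
Line B: non-alloy steel → 6.1; wire → 6.1.4; cold-drawn → 6.1.4.1. Scheduled 20%. Dunmara agreement on 6.1.4.3: 6.1.4.1 not covered; Dunmara agreement on 6.1.4: wholly obtained → 9% available; preferential 9%. → 9%.
Line C: non-alloy steel → 6.1; in bars → 6.1.2; cold-drawn → 6.1.2.2. Scheduled 22%. Dunmara agreement on 6.1.4.3: 6.1.2.2 not covered; Dunmara agreement on 6.1.4: 6.1.2.2 not covered. → 22%.
Line D: zinc → 6.2; flat-rolled → 6.2.2; clad → 6.2.2.1. Scheduled 24%. Dunmara agreement on 6.1.4.3: 6.2.2.1 not covered; Dunmara agreement on 6.1.4: 6.2.2.1 not covered. → 24%.
Sum: 7% + 9% + 22% + 24% = 62%.

62%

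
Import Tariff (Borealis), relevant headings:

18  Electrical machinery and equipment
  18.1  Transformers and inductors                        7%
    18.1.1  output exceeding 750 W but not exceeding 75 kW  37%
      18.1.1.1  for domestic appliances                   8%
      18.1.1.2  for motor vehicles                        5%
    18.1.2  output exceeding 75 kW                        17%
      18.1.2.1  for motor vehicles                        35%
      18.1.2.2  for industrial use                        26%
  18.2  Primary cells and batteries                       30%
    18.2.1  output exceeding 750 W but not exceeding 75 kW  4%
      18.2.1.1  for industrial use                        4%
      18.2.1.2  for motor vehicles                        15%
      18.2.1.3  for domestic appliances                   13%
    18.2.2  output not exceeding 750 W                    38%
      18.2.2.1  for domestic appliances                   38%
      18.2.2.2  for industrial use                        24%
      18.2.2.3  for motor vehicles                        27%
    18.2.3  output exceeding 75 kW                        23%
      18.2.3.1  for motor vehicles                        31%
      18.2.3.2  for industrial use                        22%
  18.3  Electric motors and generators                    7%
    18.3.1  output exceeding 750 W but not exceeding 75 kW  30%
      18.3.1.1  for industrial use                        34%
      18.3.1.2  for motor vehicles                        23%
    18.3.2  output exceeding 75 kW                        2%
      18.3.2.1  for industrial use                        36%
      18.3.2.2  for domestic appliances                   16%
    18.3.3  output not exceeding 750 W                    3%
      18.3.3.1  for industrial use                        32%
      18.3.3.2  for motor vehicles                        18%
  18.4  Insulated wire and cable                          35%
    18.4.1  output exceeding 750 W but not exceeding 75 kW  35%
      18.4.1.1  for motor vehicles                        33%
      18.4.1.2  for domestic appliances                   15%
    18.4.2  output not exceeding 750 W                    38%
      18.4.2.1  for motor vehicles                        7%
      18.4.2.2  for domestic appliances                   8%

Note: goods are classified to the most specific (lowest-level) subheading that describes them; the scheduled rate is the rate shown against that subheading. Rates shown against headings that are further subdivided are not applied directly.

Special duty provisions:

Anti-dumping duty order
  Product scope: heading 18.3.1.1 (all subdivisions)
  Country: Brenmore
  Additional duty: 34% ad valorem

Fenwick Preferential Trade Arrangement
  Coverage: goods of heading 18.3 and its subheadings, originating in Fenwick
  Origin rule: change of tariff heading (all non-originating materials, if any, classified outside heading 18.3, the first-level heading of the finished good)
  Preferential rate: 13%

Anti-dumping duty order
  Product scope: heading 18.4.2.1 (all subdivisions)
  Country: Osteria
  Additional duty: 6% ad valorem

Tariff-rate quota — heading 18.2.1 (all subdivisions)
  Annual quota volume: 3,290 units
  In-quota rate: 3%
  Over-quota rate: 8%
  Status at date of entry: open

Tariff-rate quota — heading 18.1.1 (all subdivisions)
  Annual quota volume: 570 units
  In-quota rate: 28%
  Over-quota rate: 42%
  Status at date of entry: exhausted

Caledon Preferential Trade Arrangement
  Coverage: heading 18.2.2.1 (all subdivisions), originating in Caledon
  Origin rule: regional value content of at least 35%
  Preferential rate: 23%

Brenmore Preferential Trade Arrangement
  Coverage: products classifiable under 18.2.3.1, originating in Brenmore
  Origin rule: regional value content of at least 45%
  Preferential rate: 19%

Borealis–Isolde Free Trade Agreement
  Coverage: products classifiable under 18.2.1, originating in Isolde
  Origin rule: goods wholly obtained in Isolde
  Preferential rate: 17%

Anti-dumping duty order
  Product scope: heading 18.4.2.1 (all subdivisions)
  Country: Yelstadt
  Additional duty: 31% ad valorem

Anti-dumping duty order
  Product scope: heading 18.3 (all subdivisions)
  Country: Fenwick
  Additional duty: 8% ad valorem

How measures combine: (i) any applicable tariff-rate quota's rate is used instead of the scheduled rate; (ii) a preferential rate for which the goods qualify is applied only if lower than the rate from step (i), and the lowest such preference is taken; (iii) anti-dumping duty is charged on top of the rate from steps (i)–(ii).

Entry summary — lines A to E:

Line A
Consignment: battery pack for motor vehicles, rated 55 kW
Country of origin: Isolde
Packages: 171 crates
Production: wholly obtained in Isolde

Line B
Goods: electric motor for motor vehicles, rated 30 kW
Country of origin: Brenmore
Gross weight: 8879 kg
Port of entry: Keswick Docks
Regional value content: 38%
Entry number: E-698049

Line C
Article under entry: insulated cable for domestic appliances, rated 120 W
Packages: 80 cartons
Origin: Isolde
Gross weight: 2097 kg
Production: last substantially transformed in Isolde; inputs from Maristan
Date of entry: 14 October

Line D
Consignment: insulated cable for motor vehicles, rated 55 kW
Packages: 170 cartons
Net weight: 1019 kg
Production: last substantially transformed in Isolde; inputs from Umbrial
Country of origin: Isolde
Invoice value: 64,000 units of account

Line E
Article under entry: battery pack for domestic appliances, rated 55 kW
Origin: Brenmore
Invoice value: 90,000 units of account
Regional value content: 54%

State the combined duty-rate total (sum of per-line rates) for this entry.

Line A: battery pack → 18.2; rated 55 kW → 18.2.1; for motor vehicles → 18.2.1.2. Scheduled 15%. quota on 18.2.1 open → in-quota 3%; Isolde agreement on 18.2.1: wholly obtained → 17% available; preference 17% not lower than 3% → no reduction. → 3%.
Line B: electric motor → 18.3; rated 30 kW → 18.3.1; for motor vehicles → 18.3.1.2. Scheduled 23%. Brenmore agreement on 18.2.3.1: 18.3.1.2 not covered. → 23%.
Line C: insulated cable → 18.4; rated 120 W → 18.4.2; for domestic appliances → 18.4.2.2. Scheduled 8%. Isolde agreement on 18.2.1: 18.4.2.2 not covered. → 8%.
Line D: insulated cable → 18.4; rated 55 kW → 18.4.1; for motor vehicles → 18.4.1.1. Scheduled 33%. Isolde agreement on 18.2.1: 18.4.1.1 not covered. → 33%.
Line E: battery pack → 18.2; rated 55 kW → 18.2.1; for domestic appliances → 18.2.1.3. Scheduled 13%. quota on 18.2.1 open → in-quota 3%; Brenmore agreement on 18.2.3.1: 18.2.1.3 not covered. → 3%.
Sum: 3% + 23% + 8% + 33% + 3% = 70%.

70%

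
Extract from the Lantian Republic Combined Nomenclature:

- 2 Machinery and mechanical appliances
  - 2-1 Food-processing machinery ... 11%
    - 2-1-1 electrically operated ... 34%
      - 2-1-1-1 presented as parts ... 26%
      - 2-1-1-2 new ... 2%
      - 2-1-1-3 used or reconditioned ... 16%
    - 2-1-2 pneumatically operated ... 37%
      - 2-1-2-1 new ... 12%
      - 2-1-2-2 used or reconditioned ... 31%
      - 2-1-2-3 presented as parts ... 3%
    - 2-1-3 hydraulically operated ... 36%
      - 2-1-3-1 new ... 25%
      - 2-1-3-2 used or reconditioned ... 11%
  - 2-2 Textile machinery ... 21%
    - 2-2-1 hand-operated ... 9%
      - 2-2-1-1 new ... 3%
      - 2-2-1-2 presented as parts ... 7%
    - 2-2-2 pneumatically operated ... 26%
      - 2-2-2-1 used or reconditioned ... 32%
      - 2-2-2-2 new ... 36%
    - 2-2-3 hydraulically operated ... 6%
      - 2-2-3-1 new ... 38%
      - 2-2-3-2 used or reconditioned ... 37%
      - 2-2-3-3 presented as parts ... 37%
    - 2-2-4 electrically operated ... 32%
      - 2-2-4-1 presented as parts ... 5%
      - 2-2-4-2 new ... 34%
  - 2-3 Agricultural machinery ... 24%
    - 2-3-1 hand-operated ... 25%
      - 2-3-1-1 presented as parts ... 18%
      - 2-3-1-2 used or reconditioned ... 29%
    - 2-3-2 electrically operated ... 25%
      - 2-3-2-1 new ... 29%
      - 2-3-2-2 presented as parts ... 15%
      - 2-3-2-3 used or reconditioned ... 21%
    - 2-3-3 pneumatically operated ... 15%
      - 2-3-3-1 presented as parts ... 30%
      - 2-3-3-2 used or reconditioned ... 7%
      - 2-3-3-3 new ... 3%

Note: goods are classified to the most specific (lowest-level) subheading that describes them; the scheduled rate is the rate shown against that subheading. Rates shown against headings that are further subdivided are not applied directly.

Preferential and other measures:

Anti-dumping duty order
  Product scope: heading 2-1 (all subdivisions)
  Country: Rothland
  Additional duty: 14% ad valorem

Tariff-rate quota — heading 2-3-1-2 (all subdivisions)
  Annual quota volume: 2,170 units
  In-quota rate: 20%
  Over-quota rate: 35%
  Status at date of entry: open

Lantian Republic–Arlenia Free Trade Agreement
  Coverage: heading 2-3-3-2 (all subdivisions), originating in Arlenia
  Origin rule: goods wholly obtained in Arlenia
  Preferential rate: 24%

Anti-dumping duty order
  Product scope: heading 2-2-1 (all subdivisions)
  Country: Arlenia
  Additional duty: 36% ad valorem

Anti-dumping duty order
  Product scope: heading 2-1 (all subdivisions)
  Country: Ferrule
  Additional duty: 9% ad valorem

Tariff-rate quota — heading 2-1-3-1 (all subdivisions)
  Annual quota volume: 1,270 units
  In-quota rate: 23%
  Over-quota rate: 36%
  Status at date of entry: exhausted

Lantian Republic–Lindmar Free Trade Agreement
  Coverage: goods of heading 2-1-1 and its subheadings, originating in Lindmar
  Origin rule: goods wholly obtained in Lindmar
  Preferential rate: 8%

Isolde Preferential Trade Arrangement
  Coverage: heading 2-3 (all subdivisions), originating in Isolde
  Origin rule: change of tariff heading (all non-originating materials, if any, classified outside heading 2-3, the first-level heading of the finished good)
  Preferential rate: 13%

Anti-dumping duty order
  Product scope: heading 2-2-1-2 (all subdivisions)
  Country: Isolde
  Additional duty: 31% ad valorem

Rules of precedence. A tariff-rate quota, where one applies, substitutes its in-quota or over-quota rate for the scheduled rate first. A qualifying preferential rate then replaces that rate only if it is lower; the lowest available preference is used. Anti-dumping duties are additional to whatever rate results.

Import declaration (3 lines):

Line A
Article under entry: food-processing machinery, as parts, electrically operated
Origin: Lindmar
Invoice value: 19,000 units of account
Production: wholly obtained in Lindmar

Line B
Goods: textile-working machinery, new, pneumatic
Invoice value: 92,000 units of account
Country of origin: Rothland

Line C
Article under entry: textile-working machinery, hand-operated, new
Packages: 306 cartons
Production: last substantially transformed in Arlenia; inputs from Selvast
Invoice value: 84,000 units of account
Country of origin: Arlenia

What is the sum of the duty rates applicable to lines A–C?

83%

Line A: food-processing → 2-1; electrically operated → 2-1-1; as parts → 2-1-1-1. Scheduled 26%. Lindmar agreement on 2-1-1: wholly obtained → 8% available; preferential 8%. → 8%.
Line B: textile-working → 2-2; pneumatic → 2-2-2; new → 2-2-2-2. Scheduled 36%. No special measure applies. → 36%.
Line C: textile-working → 2-2; hand-operated → 2-2-1; new → 2-2-1-1. Scheduled 3%. Arlenia agreement on 2-3-3-2: 2-2-1-1 not covered; anti-dumping (Arlenia, 2-2-1): +36%; total 3% + 36% = 39%. → 39%.
Sum: 8% + 36% + 39% = 83%.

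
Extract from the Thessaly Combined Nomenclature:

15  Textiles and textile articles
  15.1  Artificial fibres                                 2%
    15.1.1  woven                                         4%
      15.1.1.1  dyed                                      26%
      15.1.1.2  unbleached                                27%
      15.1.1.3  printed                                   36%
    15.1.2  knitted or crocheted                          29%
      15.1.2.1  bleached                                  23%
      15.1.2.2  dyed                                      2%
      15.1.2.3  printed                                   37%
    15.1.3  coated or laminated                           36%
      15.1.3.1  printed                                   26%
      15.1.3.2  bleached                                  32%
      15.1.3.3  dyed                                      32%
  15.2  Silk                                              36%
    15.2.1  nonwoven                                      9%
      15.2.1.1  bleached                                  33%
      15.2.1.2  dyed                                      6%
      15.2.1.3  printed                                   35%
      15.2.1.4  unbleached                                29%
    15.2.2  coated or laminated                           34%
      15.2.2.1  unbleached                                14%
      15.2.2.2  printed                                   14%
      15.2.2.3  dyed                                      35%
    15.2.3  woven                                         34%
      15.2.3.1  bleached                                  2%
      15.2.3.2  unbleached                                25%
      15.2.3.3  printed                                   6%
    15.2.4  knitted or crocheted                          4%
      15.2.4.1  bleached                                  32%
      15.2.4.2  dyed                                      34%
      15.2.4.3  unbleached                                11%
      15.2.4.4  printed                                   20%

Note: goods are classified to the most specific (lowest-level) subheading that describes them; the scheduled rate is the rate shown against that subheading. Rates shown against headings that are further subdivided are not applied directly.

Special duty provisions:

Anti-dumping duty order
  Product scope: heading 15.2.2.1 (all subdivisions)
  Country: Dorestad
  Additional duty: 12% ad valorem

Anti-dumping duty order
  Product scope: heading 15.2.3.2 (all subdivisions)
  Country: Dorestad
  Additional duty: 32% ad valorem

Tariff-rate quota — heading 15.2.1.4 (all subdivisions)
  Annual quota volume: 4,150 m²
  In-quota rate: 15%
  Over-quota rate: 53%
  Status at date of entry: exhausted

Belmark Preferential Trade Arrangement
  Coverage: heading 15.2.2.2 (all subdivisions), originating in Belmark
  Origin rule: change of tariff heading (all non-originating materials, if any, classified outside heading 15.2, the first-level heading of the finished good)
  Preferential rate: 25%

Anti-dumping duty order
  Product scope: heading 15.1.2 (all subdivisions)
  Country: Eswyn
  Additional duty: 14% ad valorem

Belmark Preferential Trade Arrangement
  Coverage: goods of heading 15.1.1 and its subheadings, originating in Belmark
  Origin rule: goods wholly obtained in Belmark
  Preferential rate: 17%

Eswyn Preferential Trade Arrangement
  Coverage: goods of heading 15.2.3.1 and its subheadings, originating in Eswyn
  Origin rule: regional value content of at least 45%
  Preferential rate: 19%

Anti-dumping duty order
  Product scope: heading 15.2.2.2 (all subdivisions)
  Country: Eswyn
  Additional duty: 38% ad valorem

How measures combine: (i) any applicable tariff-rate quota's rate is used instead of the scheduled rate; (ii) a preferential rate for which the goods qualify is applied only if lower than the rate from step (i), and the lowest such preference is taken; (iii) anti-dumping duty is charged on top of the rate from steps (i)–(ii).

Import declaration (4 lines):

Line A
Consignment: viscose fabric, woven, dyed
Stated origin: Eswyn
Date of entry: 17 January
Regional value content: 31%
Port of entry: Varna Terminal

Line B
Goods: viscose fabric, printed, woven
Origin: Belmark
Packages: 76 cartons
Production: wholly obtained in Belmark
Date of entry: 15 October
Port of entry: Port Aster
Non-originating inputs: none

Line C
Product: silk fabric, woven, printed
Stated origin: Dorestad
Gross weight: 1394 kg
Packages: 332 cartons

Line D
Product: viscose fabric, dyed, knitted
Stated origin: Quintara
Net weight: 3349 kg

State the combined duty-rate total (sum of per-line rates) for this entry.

51%

Line A: viscose → 15.1; woven → 15.1.1; dyed → 15.1.1.1. Scheduled 26%. Eswyn agreement on 15.2.3.1: 15.1.1.1 not covered. → 26%.
Line B: viscose → 15.1; woven → 15.1.1; printed → 15.1.1.3. Scheduled 36%. Belmark agreement on 15.2.2.2: 15.1.1.3 not covered; Belmark agreement on 15.1.1: wholly obtained → 17% available; preferential 17%. → 17%.
Line C: silk → 15.2; woven → 15.2.3; printed → 15.2.3.3. Scheduled 6%. No special measure applies. → 6%.
Line D: viscose → 15.1; knitted → 15.1.2; dyed → 15.1.2.2. Scheduled 2%. No special measure applies. → 2%.
Sum: 26% + 17% + 6% + 2% = 51%.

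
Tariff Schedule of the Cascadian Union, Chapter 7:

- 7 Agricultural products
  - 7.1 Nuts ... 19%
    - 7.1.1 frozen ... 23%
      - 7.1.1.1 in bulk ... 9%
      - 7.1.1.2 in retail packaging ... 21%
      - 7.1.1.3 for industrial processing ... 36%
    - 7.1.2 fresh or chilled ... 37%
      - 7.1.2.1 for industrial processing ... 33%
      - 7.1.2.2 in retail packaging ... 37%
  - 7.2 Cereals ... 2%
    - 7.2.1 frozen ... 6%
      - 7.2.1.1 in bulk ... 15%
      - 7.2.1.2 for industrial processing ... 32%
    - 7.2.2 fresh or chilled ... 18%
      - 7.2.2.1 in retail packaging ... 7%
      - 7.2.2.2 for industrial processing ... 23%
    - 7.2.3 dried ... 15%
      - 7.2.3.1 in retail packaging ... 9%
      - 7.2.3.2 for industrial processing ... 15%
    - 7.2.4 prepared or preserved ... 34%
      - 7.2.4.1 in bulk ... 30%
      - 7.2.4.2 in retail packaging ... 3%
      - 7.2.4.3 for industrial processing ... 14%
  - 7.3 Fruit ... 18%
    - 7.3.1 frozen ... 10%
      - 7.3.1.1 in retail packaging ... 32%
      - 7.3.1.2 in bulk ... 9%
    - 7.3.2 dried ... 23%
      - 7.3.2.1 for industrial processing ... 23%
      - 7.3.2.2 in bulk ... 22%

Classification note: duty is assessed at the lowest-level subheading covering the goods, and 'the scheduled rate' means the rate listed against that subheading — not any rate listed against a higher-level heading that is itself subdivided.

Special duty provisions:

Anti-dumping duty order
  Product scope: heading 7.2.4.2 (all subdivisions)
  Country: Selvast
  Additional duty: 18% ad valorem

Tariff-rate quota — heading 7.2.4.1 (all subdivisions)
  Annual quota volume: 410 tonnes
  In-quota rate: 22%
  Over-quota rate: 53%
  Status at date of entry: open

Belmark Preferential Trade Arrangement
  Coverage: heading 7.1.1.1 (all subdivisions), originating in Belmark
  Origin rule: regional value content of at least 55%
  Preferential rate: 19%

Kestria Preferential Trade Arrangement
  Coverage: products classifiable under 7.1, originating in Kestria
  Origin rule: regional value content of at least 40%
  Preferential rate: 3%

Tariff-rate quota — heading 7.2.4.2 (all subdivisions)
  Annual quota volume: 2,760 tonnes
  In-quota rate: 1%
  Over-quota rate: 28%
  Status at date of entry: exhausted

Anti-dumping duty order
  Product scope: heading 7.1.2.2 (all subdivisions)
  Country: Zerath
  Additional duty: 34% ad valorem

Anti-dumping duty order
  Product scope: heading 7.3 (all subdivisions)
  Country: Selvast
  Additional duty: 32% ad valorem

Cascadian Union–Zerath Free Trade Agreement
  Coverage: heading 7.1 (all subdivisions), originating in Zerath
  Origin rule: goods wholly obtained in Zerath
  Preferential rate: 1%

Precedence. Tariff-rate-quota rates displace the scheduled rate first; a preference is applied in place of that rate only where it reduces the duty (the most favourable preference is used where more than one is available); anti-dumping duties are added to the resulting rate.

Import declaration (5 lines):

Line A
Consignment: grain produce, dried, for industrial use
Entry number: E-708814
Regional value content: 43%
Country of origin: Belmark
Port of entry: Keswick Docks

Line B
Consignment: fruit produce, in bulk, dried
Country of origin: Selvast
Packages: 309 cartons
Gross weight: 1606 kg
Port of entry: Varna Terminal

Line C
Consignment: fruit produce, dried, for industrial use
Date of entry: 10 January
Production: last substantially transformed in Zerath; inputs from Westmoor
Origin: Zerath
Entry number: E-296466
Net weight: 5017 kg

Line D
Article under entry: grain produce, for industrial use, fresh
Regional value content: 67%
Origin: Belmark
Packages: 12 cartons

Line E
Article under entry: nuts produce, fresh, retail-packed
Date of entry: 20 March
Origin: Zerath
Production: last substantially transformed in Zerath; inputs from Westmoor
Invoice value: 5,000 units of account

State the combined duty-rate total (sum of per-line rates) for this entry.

186%

Line A: grain → 7.2; dried → 7.2.3; for industrial use → 7.2.3.2. Scheduled 15%. Belmark agreement on 7.1.1.1: 7.2.3.2 not covered. → 15%.
Line B: fruit → 7.3; dried → 7.3.2; in bulk → 7.3.2.2. Scheduled 22%. anti-dumping (Selvast, 7.3): +32%; total 22% + 32% = 54%. → 54%.
Line C: fruit → 7.3; dried → 7.3.2; for industrial use → 7.3.2.1. Scheduled 23%. Zerath agreement on 7.1: 7.3.2.1 not covered. → 23%.
Line D: grain → 7.2; fresh → 7.2.2; for industrial use → 7.2.2.2. Scheduled 23%. Belmark agreement on 7.1.1.1: 7.2.2.2 not covered. → 23%.
Line E: nuts → 7.1; fresh → 7.1.2; retail-packed → 7.1.2.2. Scheduled 37%. Zerath agreement on 7.1: not wholly obtained; anti-dumping (Zerath, 7.1.2.2): +34%; total 37% + 34% = 71%. → 71%.
Sum: 15% + 54% + 23% + 23% + 71% = 186%.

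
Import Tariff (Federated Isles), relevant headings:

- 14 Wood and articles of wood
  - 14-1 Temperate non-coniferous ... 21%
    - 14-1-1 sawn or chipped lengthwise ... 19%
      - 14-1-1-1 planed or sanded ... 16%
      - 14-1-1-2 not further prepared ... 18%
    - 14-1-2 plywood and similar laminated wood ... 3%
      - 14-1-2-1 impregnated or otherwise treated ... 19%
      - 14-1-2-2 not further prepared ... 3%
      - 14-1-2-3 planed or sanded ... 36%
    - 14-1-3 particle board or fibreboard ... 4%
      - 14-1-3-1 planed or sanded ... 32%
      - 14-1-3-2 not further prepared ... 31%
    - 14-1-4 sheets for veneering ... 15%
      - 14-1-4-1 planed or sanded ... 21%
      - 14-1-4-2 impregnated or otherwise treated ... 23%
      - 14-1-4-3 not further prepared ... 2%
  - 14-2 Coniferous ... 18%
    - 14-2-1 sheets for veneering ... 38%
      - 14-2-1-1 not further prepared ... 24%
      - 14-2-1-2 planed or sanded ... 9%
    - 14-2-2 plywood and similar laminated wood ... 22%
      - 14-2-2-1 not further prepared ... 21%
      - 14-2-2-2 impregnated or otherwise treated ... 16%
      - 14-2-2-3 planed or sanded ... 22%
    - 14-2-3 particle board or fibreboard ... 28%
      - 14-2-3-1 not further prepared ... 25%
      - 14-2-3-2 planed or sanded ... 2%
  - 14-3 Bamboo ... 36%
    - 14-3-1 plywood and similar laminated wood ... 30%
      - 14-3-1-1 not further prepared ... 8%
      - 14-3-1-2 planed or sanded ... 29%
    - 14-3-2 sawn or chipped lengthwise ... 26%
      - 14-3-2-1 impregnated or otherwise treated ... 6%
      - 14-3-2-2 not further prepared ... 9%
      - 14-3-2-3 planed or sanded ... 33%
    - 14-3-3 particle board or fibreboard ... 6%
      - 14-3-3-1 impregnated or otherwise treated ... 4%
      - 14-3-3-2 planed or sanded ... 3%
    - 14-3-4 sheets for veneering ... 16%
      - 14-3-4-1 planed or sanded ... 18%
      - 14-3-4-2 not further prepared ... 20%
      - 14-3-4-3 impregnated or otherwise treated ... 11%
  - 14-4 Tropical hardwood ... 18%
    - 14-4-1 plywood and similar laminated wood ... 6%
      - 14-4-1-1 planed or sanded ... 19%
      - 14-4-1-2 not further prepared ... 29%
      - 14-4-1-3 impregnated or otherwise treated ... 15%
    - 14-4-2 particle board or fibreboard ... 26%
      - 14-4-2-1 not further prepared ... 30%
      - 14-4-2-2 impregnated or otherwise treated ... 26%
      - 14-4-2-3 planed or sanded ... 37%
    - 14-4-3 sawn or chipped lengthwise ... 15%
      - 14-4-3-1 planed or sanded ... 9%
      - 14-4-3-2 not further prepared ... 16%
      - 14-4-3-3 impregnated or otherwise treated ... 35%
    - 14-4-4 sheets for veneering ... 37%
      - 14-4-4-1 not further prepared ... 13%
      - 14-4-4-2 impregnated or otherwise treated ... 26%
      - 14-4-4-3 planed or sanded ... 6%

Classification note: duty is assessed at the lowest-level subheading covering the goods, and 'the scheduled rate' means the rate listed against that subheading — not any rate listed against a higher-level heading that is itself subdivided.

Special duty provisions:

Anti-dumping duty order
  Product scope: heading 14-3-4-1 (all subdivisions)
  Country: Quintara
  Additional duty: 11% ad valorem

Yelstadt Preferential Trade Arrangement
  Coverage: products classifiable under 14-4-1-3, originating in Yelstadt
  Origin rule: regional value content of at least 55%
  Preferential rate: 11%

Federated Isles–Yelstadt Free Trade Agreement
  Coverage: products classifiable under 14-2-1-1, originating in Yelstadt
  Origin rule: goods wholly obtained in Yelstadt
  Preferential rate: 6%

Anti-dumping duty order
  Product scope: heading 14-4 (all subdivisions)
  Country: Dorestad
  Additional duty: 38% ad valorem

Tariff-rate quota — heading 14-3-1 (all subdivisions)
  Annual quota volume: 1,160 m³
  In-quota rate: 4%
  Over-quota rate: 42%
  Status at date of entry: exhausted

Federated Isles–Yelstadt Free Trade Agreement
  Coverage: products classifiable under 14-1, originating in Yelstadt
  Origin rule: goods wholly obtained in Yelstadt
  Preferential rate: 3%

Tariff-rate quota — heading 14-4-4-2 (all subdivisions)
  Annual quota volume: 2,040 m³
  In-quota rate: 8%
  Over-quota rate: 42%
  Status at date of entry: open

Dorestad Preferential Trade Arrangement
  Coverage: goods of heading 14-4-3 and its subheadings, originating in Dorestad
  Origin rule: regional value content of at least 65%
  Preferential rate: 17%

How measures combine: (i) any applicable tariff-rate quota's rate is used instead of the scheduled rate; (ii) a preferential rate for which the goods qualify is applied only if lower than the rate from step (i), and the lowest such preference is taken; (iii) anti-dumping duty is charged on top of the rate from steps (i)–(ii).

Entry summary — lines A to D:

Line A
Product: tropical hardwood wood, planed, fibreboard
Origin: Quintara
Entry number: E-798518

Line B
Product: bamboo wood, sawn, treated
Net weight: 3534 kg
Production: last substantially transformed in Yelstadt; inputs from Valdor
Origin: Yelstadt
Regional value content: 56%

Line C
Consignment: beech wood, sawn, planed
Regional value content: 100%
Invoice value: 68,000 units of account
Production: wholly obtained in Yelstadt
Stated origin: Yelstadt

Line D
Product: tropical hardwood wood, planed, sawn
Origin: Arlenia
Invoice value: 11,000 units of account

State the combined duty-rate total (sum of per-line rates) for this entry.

Line A: tropical hardwood → 14-4; fibreboard → 14-4-2; planed → 14-4-2-3. Scheduled 37%. No special measure applies. → 37%.
Line B: bamboo → 14-3; sawn → 14-3-2; treated → 14-3-2-1. Scheduled 6%. Yelstadt agreement on 14-4-1-3: 14-3-2-1 not covered; Yelstadt agreement on 14-2-1-1: 14-3-2-1 not covered; Yelstadt agreement on 14-1: 14-3-2-1 not covered. → 6%.
Line C: beech → 14-1; sawn → 14-1-1; planed → 14-1-1-1. Scheduled 16%. Yelstadt agreement on 14-4-1-3: 14-1-1-1 not covered; Yelstadt agreement on 14-2-1-1: 14-1-1-1 not covered; Yelstadt agreement on 14-1: wholly obtained → 3% available; preferential 3%. → 3%.
Line D: tropical hardwood → 14-4; sawn → 14-4-3; planed → 14-4-3-1. Scheduled 9%. No special measure applies. → 9%.
Sum: 37% + 6% + 3% + 9% = 55%.

55%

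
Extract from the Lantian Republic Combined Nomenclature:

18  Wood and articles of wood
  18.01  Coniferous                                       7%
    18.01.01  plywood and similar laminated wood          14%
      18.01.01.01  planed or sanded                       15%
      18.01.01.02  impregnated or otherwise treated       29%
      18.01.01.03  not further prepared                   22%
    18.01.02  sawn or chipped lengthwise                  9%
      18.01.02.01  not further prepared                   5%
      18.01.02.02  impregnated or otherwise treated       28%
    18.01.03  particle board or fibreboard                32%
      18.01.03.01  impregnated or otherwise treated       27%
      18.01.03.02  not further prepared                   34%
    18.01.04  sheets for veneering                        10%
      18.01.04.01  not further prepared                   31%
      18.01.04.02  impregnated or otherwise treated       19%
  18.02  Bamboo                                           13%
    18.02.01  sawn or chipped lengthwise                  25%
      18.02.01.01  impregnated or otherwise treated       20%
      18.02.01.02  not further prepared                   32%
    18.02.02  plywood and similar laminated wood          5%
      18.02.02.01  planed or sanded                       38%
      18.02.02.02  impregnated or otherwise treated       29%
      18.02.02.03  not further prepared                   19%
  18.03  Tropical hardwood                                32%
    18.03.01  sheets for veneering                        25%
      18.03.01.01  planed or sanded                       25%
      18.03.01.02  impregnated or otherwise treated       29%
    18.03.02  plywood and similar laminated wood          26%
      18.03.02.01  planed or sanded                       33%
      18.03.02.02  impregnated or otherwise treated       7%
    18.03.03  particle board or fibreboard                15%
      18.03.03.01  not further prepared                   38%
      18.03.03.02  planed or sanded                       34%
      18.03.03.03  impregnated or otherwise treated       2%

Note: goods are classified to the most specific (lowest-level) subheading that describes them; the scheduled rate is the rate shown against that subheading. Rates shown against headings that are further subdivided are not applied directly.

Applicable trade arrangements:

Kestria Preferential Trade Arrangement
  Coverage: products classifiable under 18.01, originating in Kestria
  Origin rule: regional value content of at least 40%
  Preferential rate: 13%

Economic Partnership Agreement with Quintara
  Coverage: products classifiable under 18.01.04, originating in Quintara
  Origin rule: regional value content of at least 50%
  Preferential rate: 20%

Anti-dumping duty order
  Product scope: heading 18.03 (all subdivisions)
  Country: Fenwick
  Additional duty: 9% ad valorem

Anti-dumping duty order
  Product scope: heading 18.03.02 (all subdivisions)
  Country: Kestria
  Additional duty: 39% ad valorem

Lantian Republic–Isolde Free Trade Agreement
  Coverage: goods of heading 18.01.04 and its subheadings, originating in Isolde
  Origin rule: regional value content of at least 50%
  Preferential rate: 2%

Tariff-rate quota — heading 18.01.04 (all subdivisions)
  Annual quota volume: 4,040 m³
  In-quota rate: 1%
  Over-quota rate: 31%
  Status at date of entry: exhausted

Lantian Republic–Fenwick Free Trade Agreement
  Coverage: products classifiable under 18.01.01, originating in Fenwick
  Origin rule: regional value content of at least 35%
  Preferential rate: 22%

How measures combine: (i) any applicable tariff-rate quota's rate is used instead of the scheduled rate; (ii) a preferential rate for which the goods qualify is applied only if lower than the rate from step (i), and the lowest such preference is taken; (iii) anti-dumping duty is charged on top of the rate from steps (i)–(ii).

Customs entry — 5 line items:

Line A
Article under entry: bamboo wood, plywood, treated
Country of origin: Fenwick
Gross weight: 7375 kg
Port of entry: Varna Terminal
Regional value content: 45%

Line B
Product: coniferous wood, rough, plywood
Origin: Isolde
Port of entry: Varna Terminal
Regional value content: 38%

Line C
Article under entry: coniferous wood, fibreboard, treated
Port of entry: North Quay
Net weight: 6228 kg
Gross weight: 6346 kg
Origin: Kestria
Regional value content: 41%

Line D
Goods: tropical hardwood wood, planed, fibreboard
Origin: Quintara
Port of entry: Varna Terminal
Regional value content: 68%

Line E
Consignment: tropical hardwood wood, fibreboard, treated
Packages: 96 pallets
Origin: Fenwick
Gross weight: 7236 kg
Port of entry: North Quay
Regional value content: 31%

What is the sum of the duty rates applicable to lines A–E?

Line A: bamboo → 18.02; plywood → 18.02.02; treated → 18.02.02.02. Scheduled 29%. Fenwick agreement on 18.01.01: 18.02.02.02 not covered. → 29%.
Line B: coniferous → 18.01; plywood → 18.01.01; rough → 18.01.01.03. Scheduled 22%. Isolde agreement on 18.01.04: 18.01.01.03 not covered. → 22%.
Line C: coniferous → 18.01; fibreboard → 18.01.03; treated → 18.01.03.01. Scheduled 27%. Kestria agreement on 18.01: RVC ≥ 40% → 13% available; preferential 13%. → 13%.
Line D: tropical hardwood → 18.03; fibreboard → 18.03.03; planed → 18.03.03.02. Scheduled 34%. Quintara agreement on 18.01.04: 18.03.03.02 not covered. → 34%.
Line E: tropical hardwood → 18.03; fibreboard → 18.03.03; treated → 18.03.03.03. Scheduled 2%. Fenwick agreement on 18.01.01: 18.03.03.03 not covered; anti-dumping (Fenwick, 18.03): +9%; total 2% + 9% = 11%. → 11%.
Sum: 29% + 22% + 13% + 34% + 11% = 109%.

109%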